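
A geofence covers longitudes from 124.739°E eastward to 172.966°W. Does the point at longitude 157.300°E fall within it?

Yes

Band width going east from +124.739° to -172.966°: ((-172.966 − 124.739) mod 360) = 62.295°.
Offset of +157.300° east of the west edge: ((157.300 − 124.739) mod 360) = 32.561°.
32.561° ≤ 62.295° ⇒ inside.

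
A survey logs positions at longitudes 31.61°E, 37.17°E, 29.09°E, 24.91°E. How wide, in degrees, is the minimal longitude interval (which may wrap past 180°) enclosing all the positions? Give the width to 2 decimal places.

Sort the longitudes: +24.91°, +29.09°, +31.61°, +37.17°.
Eastward gaps between consecutive values (wrapping around): 4.18°, 2.52°, 5.56°, 347.74°.
Largest gap = 347.74° ⇒ minimal covering band is its complement: 360° − 347.74° = 12.26°.
Band runs from +24.91° eastward to +37.17°.

12.26°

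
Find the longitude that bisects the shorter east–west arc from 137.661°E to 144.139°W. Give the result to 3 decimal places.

Signed shortest Δλ from +137.661° to -144.139° is +78.200°.
Midpoint longitude = +137.661° + (+78.200°)/2 = +137.661° + 39.100° = +176.761°.
(The naïve average (+137.661 + -144.139)/2 = -3.239° is on the wrong side of the globe.)

176.761°E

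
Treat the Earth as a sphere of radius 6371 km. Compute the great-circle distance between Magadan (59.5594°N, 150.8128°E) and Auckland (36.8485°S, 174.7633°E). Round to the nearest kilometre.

10944 km

Δλ = 174.7633 − 150.8128 = 23.9505°.
Δφ = -36.8485 − 59.5594 = -96.4079°.
a = sin²(Δφ/2) + cos φ₁ · cos φ₂ · sin²(Δλ/2) = 0.573257.
c = 2·atan2(√a, √(1−a)) = 1.71784 rad → d = 6371·c ≈ 10944.36 km.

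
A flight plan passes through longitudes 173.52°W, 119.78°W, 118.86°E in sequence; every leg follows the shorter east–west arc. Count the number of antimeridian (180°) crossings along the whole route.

1

Leg 1: -173.52° → -119.78°, shortest Δλ = 53.74° (east) — does not cross 180°.
Leg 2: -119.78° → +118.86°, shortest Δλ = -121.36° (west) — crosses 180°.
Total crossings: 1.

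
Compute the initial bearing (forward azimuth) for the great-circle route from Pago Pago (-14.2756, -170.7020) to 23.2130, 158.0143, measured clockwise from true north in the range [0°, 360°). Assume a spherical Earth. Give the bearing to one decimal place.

320.3°

Δλ = 158.0143 − -170.7020 = 328.7163°; wrapped into (−180°, 180°]: -31.2837°.
θ = atan2( sin Δλ · cos φ₂ , cos φ₁ · sin φ₂ − sin φ₁ · cos φ₂ · cos Δλ )
  = atan2(-0.47724, 0.57565) = -39.660° → normalised to [0°, 360°): 320.340°.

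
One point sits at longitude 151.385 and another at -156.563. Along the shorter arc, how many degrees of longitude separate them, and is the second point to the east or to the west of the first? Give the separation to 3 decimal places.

Raw difference: -156.563 − 151.385 = -307.948°.
Normalise into (−180°, 180°]: -307.948° + 360° = 52.052°.
Positive ⇒ the second point lies to the east; separation 52.052°.

52.052° east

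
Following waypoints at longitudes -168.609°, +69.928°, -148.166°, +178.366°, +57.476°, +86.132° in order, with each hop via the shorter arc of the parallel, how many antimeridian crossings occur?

3

Leg 1: -168.609° → +69.928°, shortest Δλ = -121.463° (west) — crosses 180°.
Leg 2: +69.928° → -148.166°, shortest Δλ = 141.906° (east) — crosses 180°.
Leg 3: -148.166° → +178.366°, shortest Δλ = -33.468° (west) — crosses 180°.
Leg 4: +178.366° → +57.476°, shortest Δλ = -120.89° (west) — does not cross 180°.
Leg 5: +57.476° → +86.132°, shortest Δλ = 28.656° (east) — does not cross 180°.
Total crossings: 3.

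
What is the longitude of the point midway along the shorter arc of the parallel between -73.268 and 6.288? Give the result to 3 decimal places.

Signed shortest Δλ from -73.268° to +6.288° is +79.556°.
Midpoint longitude = -73.268° + (+79.556°)/2 = -73.268° + 39.778° = -33.490°.

-33.490°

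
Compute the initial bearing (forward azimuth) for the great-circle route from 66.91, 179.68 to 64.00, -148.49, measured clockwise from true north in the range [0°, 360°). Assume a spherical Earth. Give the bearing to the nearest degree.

88°

Δλ = -148.49 − 179.68 = -328.17°; wrapped into (−180°, 180°]: 31.83°.
θ = atan2( sin Δλ · cos φ₂ , cos φ₁ · sin φ₂ − sin φ₁ · cos φ₂ · cos Δλ )
  = atan2(0.23120, 0.00988) = 87.554° → normalised to [0°, 360°): 87.554°.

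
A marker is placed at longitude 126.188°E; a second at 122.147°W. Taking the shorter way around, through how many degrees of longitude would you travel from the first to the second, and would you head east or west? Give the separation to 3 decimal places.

Raw difference: -122.147 − 126.188 = -248.335°.
Normalise into (−180°, 180°]: -248.335° + 360° = 111.665°.
Positive ⇒ the second point lies to the east; separation 111.665°.

111.665° east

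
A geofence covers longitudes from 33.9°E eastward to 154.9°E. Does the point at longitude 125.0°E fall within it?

Band width going east from +33.9° to +154.9°: ((154.9 − 33.9) mod 360) = 121.0°.
Offset of +125.0° east of the west edge: ((125.0 − 33.9) mod 360) = 91.1°.
91.1° ≤ 121.0° ⇒ inside.

Yes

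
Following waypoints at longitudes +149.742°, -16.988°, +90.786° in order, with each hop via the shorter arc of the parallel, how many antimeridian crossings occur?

0

Leg 1: +149.742° → -16.988°, shortest Δλ = -166.73° (west) — does not cross 180°.
Leg 2: -16.988° → +90.786°, shortest Δλ = 107.774° (east) — does not cross 180°.
Total crossings: 0.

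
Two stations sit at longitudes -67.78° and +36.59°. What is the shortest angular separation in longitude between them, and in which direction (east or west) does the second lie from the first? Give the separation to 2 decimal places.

104.37° east

Raw difference: 36.59 − -67.78 = 104.37°.
Normalise into (−180°, 180°]: 104.37° stays 104.37°.
Positive ⇒ the second point lies to the east; separation 104.37°.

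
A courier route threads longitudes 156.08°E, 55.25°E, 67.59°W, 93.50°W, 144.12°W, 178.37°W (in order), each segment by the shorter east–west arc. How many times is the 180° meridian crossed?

Leg 1: +156.08° → +55.25°, shortest Δλ = -100.83° (west) — does not cross 180°.
Leg 2: +55.25° → -67.59°, shortest Δλ = -122.84° (west) — does not cross 180°.
Leg 3: -67.59° → -93.50°, shortest Δλ = -25.91° (west) — does not cross 180°.
Leg 4: -93.50° → -144.12°, shortest Δλ = -50.62° (west) — does not cross 180°.
Leg 5: -144.12° → -178.37°, shortest Δλ = -34.25° (west) — does not cross 180°.
Total crossings: 0.

0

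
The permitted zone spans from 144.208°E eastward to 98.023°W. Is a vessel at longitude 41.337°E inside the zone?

Band width going east from +144.208° to -98.023°: ((-98.023 − 144.208) mod 360) = 117.769°.
Offset of +41.337° east of the west edge: ((41.337 − 144.208) mod 360) = 257.129°.
257.129° > 117.769° ⇒ outside.

No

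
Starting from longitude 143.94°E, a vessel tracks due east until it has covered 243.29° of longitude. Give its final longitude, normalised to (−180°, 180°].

Start at +143.94°; shift +243.29° → +387.23°.
+387.23° lies outside (−180°, 180°]; subtract 360° → +27.23°.

27.23°E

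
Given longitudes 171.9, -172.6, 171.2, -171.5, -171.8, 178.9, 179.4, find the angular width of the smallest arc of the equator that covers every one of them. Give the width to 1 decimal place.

17.3°

Sort the longitudes: -172.6°, -171.8°, -171.5°, +171.2°, +171.9°, +178.9°, +179.4°.
Eastward gaps between consecutive values (wrapping around): 0.8°, 0.3°, 342.7°, 0.7°, 7.0°, 0.5°, 8.0°.
Largest gap = 342.7° ⇒ minimal covering band is its complement: 360° − 342.7° = 17.3°.
Band runs from +171.2° eastward to -171.5°, crossing the antimeridian.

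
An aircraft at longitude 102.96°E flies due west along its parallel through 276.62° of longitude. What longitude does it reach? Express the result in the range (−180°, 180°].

173.66°W

Start at +102.96°; shift −276.62° → -173.66°.
-173.66° already lies in (−180°, 180°].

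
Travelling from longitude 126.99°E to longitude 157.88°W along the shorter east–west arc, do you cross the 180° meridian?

Naïve |-157.88 − 126.99| = 284.87° > 180°, so the shorter arc goes the other way round — across 180°.
Signed shortest Δλ = ((-157.88 − 126.99 + 180) mod 360) − 180 = 75.13°.
Going east by 75.13° from +126.99° passes through 180° before reaching -157.88°.

Yes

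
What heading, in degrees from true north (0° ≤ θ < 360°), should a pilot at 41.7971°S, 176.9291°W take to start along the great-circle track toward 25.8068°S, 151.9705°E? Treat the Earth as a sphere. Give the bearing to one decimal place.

292.1°

Δλ = 151.9705 − -176.9291 = 328.8996°; wrapped into (−180°, 180°]: -31.1004°.
θ = atan2( sin Δλ · cos φ₂ , cos φ₁ · sin φ₂ − sin φ₁ · cos φ₂ · cos Δλ )
  = atan2(-0.46502, 0.18923) = -67.857° → normalised to [0°, 360°): 292.143°.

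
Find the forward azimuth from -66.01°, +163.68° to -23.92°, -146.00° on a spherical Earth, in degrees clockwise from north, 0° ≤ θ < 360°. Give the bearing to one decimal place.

62.4°

Δλ = -146.00 − 163.68 = -309.68°; wrapped into (−180°, 180°]: 50.32°.
θ = atan2( sin Δλ · cos φ₂ , cos φ₁ · sin φ₂ − sin φ₁ · cos φ₂ · cos Δλ )
  = atan2(0.70352, 0.36839) = 62.362° → normalised to [0°, 360°): 62.362°.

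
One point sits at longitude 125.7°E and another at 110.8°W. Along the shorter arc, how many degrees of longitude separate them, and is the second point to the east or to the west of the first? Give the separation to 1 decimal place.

Raw difference: -110.8 − 125.7 = -236.5°.
Normalise into (−180°, 180°]: -236.5° + 360° = 123.5°.
Positive ⇒ the second point lies to the east; separation 123.5°.

123.5° east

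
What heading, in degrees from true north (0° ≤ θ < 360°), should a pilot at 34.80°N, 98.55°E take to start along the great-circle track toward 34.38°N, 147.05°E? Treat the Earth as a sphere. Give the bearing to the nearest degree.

76°

Δλ = 147.05 − 98.55 = 48.50°.
θ = atan2( sin Δλ · cos φ₂ , cos φ₁ · sin φ₂ − sin φ₁ · cos φ₂ · cos Δλ )
  = atan2(0.61812, 0.15158) = 76.221° → normalised to [0°, 360°): 76.221°.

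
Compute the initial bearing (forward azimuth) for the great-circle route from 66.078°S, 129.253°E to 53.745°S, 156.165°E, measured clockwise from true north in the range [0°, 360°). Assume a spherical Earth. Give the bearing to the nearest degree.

Δλ = 156.165 − 129.253 = 26.912°.
θ = atan2( sin Δλ · cos φ₂ , cos φ₁ · sin φ₂ − sin φ₁ · cos φ₂ · cos Δλ )
  = atan2(0.26767, 0.15505) = 59.918° → normalised to [0°, 360°): 59.918°.

60°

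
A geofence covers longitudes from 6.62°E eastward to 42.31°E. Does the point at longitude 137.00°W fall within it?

Band width going east from +6.62° to +42.31°: ((42.31 − 6.62) mod 360) = 35.69°.
Offset of -137.00° east of the west edge: ((-137.00 − 6.62) mod 360) = 216.38°.
216.38° > 35.69° ⇒ outside.

No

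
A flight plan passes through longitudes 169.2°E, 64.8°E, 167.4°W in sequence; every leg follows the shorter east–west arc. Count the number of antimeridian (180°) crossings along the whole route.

1

Leg 1: +169.2° → +64.8°, shortest Δλ = -104.4° (west) — does not cross 180°.
Leg 2: +64.8° → -167.4°, shortest Δλ = 127.8° (east) — crosses 180°.
Total crossings: 1.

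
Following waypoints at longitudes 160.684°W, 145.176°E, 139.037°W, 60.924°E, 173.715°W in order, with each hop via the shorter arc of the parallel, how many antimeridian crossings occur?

4

Leg 1: -160.684° → +145.176°, shortest Δλ = -54.14° (west) — crosses 180°.
Leg 2: +145.176° → -139.037°, shortest Δλ = 75.787° (east) — crosses 180°.
Leg 3: -139.037° → +60.924°, shortest Δλ = -160.039° (west) — crosses 180°.
Leg 4: +60.924° → -173.715°, shortest Δλ = 125.361° (east) — crosses 180°.
Total crossings: 4.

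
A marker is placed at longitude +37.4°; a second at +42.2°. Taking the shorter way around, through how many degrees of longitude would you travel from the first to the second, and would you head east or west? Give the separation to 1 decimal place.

Raw difference: 42.2 − 37.4 = 4.8°.
Normalise into (−180°, 180°]: 4.8° stays 4.8°.
Positive ⇒ the second point lies to the east; separation 4.8°.

4.8° east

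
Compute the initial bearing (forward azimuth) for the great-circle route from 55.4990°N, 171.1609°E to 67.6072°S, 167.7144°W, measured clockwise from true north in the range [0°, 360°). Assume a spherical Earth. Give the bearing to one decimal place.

170.5°

Δλ = -167.7144 − 171.1609 = -338.8753°; wrapped into (−180°, 180°]: 21.1247°.
θ = atan2( sin Δλ · cos φ₂ , cos φ₁ · sin φ₂ − sin φ₁ · cos φ₂ · cos Δλ )
  = atan2(0.13730, -0.81656) = 170.456° → normalised to [0°, 360°): 170.456°.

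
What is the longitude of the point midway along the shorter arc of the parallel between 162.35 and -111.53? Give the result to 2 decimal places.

-154.59°

Signed shortest Δλ from +162.35° to -111.53° is +86.12°.
Midpoint longitude = +162.35° + (+86.12°)/2 = +162.35° + 43.06° = +205.41°.
Normalise into (−180°, 180°]: -154.59°.
(The naïve average (+162.35 + -111.53)/2 = 25.41° is on the wrong side of the globe.)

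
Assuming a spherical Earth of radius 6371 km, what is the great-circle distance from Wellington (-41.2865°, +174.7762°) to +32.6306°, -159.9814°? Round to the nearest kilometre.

8617 km

Δλ = -159.9814 − 174.7762 = -334.7576°; wrapped into (−180°, 180°]: 25.2424°.
Δφ = 32.6306 − -41.2865 = 73.9171°.
a = sin²(Δφ/2) + cos φ₁ · cos φ₂ · sin²(Δλ/2) = 0.391699.
c = 2·atan2(√a, √(1−a)) = 1.35246 rad → d = 6371·c ≈ 8616.55 km.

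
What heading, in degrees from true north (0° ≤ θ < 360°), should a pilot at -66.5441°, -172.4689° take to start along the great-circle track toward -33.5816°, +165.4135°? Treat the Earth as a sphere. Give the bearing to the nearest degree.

327°

Δλ = 165.4135 − -172.4689 = 337.8824°; wrapped into (−180°, 180°]: -22.1176°.
θ = atan2( sin Δλ · cos φ₂ , cos φ₁ · sin φ₂ − sin φ₁ · cos φ₂ · cos Δλ )
  = atan2(-0.31367, 0.48785) = -32.739° → normalised to [0°, 360°): 327.261°.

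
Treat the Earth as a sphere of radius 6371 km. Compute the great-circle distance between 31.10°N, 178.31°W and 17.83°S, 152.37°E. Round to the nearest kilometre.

Δλ = 152.37 − -178.31 = 330.68°; wrapped into (−180°, 180°]: -29.32°.
Δφ = -17.83 − 31.10 = -48.93°.
a = sin²(Δφ/2) + cos φ₁ · cos φ₂ · sin²(Δλ/2) = 0.223720.
c = 2·atan2(√a, √(1−a)) = 0.98536 rad → d = 6371·c ≈ 6277.75 km.

6278 km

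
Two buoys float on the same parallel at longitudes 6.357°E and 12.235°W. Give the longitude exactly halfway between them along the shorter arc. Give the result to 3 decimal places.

2.939°W

Signed shortest Δλ from +6.357° to -12.235° is -18.592°.
Midpoint longitude = +6.357° + (-18.592°)/2 = +6.357° − 9.296° = -2.939°.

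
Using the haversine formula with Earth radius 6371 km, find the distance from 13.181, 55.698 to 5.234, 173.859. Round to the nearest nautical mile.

6959 nmi

Δλ = 173.859 − 55.698 = 118.161°.
Δφ = 5.234 − 13.181 = -7.947°.
a = sin²(Δφ/2) + cos φ₁ · cos φ₂ · sin²(Δλ/2) = 0.718400.
c = 2·atan2(√a, √(1−a)) = 2.02283 rad → d = 6371·c ≈ 12887.48 km ≈ 6958.68 nmi.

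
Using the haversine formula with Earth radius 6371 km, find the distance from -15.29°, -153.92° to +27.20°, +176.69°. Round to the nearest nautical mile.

3072 nmi

Δλ = 176.69 − -153.92 = 330.61°; wrapped into (−180°, 180°]: -29.39°.
Δφ = 27.20 − -15.29 = 42.49°.
a = sin²(Δφ/2) + cos φ₁ · cos φ₂ · sin²(Δλ/2) = 0.186511.
c = 2·atan2(√a, √(1−a)) = 0.89313 rad → d = 6371·c ≈ 5690.12 km ≈ 3072.42 nmi.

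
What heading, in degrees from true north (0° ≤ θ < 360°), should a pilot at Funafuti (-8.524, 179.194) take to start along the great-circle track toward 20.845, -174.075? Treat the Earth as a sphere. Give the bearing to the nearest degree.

Δλ = -174.075 − 179.194 = -353.269°; wrapped into (−180°, 180°]: 6.731°.
θ = atan2( sin Δλ · cos φ₂ , cos φ₁ · sin φ₂ − sin φ₁ · cos φ₂ · cos Δλ )
  = atan2(0.10954, 0.48948) = 12.614° → normalised to [0°, 360°): 12.614°.

13°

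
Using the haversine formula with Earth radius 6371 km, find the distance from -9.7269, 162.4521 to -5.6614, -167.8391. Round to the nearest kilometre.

Δλ = -167.8391 − 162.4521 = -330.2912°; wrapped into (−180°, 180°]: 29.7088°.
Δφ = -5.6614 − -9.7269 = 4.0655°.
a = sin²(Δφ/2) + cos φ₁ · cos φ₂ · sin²(Δλ/2) = 0.065720.
c = 2·atan2(√a, √(1−a)) = 0.51851 rad → d = 6371·c ≈ 3303.40 km.

3303 km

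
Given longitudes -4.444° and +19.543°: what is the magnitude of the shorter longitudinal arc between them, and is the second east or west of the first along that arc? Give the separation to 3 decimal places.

23.987° east

Raw difference: 19.543 − -4.444 = 23.987°.
Normalise into (−180°, 180°]: 23.987° stays 23.987°.
Positive ⇒ the second point lies to the east; separation 23.987°.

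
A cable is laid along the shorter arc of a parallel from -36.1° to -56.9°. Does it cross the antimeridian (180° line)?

No

Signed shortest Δλ = ((-56.9 − -36.1 + 180) mod 360) − 180 = -20.8°.
Going west by 20.8° from -36.1° reaches -56.9° without touching 180°.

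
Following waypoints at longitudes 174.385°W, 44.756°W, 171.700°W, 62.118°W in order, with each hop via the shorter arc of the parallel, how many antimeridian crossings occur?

0

Leg 1: -174.385° → -44.756°, shortest Δλ = 129.629° (east) — does not cross 180°.
Leg 2: -44.756° → -171.700°, shortest Δλ = -126.944° (west) — does not cross 180°.
Leg 3: -171.700° → -62.118°, shortest Δλ = 109.582° (east) — does not cross 180°.
Total crossings: 0.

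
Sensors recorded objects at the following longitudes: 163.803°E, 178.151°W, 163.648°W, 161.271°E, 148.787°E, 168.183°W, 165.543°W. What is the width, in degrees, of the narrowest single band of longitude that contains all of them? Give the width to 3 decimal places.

Sort the longitudes: -178.151°, -168.183°, -165.543°, -163.648°, +148.787°, +161.271°, +163.803°.
Eastward gaps between consecutive values (wrapping around): 9.968°, 2.640°, 1.895°, 312.435°, 12.484°, 2.532°, 18.046°.
Largest gap = 312.435° ⇒ minimal covering band is its complement: 360° − 312.435° = 47.565°.
Band runs from +148.787° eastward to -163.648°, crossing the antimeridian.

47.565°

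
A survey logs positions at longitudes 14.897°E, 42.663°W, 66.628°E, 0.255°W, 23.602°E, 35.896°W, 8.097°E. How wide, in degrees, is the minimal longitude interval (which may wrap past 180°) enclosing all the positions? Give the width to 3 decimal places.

Sort the longitudes: -42.663°, -35.896°, -0.255°, +8.097°, +14.897°, +23.602°, +66.628°.
Eastward gaps between consecutive values (wrapping around): 6.767°, 35.641°, 8.352°, 6.800°, 8.705°, 43.026°, 250.709°.
Largest gap = 250.709° ⇒ minimal covering band is its complement: 360° − 250.709° = 109.291°.
Band runs from -42.663° eastward to +66.628°.

109.291°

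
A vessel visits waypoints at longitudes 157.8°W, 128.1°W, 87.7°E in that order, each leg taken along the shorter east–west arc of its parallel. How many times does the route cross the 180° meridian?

Leg 1: -157.8° → -128.1°, shortest Δλ = 29.7° (east) — does not cross 180°.
Leg 2: -128.1° → +87.7°, shortest Δλ = -144.2° (west) — crosses 180°.
Total crossings: 1.

1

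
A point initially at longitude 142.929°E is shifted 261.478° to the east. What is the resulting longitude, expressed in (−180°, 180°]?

44.407°E

Start at +142.929°; shift +261.478° → +404.407°.
+404.407° lies outside (−180°, 180°]; subtract 360° → +44.407°.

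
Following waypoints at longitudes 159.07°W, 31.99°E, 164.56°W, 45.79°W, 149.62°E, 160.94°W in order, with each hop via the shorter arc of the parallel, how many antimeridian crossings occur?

4

Leg 1: -159.07° → +31.99°, shortest Δλ = -168.94° (west) — crosses 180°.
Leg 2: +31.99° → -164.56°, shortest Δλ = 163.45° (east) — crosses 180°.
Leg 3: -164.56° → -45.79°, shortest Δλ = 118.77° (east) — does not cross 180°.
Leg 4: -45.79° → +149.62°, shortest Δλ = -164.59° (west) — crosses 180°.
Leg 5: +149.62° → -160.94°, shortest Δλ = 49.44° (east) — crosses 180°.
Total crossings: 4.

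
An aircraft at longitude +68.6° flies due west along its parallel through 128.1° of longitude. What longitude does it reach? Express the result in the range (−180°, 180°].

-59.5°

Start at +68.6°; shift −128.1° → -59.5°.
-59.5° already lies in (−180°, 180°].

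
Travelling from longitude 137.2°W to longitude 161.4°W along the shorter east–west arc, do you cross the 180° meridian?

No

Signed shortest Δλ = ((-161.4 − -137.2 + 180) mod 360) − 180 = -24.2°.
Going west by 24.2° from -137.2° reaches -161.4° without touching 180°.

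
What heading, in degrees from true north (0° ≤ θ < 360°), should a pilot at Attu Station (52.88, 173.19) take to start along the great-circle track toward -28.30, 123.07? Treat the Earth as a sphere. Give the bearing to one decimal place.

Δλ = 123.07 − 173.19 = -50.12°.
θ = atan2( sin Δλ · cos φ₂ , cos φ₁ · sin φ₂ − sin φ₁ · cos φ₂ · cos Δλ )
  = atan2(-0.67567, -0.73626) = -137.457° → normalised to [0°, 360°): 222.543°.

222.5°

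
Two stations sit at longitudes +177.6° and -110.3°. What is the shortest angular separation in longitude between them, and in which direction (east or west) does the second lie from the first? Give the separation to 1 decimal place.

Raw difference: -110.3 − 177.6 = -287.9°.
Normalise into (−180°, 180°]: -287.9° + 360° = 72.1°.
Positive ⇒ the second point lies to the east; separation 72.1°.

72.1° east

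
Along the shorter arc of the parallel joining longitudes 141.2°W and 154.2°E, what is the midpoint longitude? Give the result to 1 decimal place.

Signed shortest Δλ from -141.2° to +154.2° is -64.6°.
Midpoint longitude = -141.2° + (-64.6°)/2 = -141.2° − 32.3° = -173.5°.
(The naïve average (-141.2 + +154.2)/2 = 6.5° is on the wrong side of the globe.)

173.5°W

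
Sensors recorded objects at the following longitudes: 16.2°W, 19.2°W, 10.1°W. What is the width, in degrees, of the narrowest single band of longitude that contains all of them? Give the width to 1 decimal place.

Sort the longitudes: -19.2°, -16.2°, -10.1°.
Eastward gaps between consecutive values (wrapping around): 3.0°, 6.1°, 350.9°.
Largest gap = 350.9° ⇒ minimal covering band is its complement: 360° − 350.9° = 9.1°.
Band runs from -19.2° eastward to -10.1°.

9.1°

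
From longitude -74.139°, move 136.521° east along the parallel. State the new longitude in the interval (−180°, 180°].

Start at -74.139°; shift +136.521° → +62.382°.
+62.382° already lies in (−180°, 180°].

+62.382°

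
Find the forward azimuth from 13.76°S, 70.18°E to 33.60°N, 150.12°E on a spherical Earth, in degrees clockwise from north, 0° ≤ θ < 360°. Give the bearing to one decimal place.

55.1°

Δλ = 150.12 − 70.18 = 79.94°.
θ = atan2( sin Δλ · cos φ₂ , cos φ₁ · sin φ₂ − sin φ₁ · cos φ₂ · cos Δλ )
  = atan2(0.82012, 0.57212) = 55.100° → normalised to [0°, 360°): 55.100°.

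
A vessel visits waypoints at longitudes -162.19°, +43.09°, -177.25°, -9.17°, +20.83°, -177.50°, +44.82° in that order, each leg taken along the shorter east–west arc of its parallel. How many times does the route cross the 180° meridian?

4

Leg 1: -162.19° → +43.09°, shortest Δλ = -154.72° (west) — crosses 180°.
Leg 2: +43.09° → -177.25°, shortest Δλ = 139.66° (east) — crosses 180°.
Leg 3: -177.25° → -9.17°, shortest Δλ = 168.08° (east) — does not cross 180°.
Leg 4: -9.17° → +20.83°, shortest Δλ = 30.0° (east) — does not cross 180°.
Leg 5: +20.83° → -177.50°, shortest Δλ = 161.67° (east) — crosses 180°.
Leg 6: -177.50° → +44.82°, shortest Δλ = -137.68° (west) — crosses 180°.
Total crossings: 4.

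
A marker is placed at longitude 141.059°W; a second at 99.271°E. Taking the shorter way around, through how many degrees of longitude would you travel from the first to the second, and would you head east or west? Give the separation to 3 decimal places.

119.670° west

Raw difference: 99.271 − -141.059 = 240.33°.
Normalise into (−180°, 180°]: 240.33° − 360° = -119.67°.
Negative ⇒ the second point lies to the west; separation 119.670°.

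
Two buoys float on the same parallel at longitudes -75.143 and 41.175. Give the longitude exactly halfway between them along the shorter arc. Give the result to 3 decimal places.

-16.984°

Signed shortest Δλ from -75.143° to +41.175° is +116.318°.
Midpoint longitude = -75.143° + (+116.318°)/2 = -75.143° + 58.159° = -16.984°.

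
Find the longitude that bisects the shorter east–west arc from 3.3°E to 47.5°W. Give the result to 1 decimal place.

22.1°W

Signed shortest Δλ from +3.3° to -47.5° is -50.8°.
Midpoint longitude = +3.3° + (-50.8°)/2 = +3.3° − 25.4° = -22.1°.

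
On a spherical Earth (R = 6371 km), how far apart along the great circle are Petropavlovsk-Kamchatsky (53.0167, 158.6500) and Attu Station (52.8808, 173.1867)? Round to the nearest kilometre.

Δλ = 173.1867 − 158.6500 = 14.5367°.
Δφ = 52.8808 − 53.0167 = -0.1359°.
a = sin²(Δφ/2) + cos φ₁ · cos φ₂ · sin²(Δλ/2) = 0.005812.
c = 2·atan2(√a, √(1−a)) = 0.15263 rad → d = 6371·c ≈ 972.38 km.

972 km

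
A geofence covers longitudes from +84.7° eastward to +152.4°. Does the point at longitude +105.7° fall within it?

Band width going east from +84.7° to +152.4°: ((152.4 − 84.7) mod 360) = 67.7°.
Offset of +105.7° east of the west edge: ((105.7 − 84.7) mod 360) = 21.0°.
21.0° ≤ 67.7° ⇒ inside.

Yes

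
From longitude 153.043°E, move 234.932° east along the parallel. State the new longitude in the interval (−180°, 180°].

27.975°E

Start at +153.043°; shift +234.932° → +387.975°.
+387.975° lies outside (−180°, 180°]; subtract 360° → +27.975°.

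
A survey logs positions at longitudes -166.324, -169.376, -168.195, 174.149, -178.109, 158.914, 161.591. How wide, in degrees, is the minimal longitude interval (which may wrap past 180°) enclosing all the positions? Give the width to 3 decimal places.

34.762°

Sort the longitudes: -178.109°, -169.376°, -168.195°, -166.324°, +158.914°, +161.591°, +174.149°.
Eastward gaps between consecutive values (wrapping around): 8.733°, 1.181°, 1.871°, 325.238°, 2.677°, 12.558°, 7.742°.
Largest gap = 325.238° ⇒ minimal covering band is its complement: 360° − 325.238° = 34.762°.
Band runs from +158.914° eastward to -166.324°, crossing the antimeridian.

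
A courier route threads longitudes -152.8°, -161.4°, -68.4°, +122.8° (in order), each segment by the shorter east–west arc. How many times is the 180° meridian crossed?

Leg 1: -152.8° → -161.4°, shortest Δλ = -8.6° (west) — does not cross 180°.
Leg 2: -161.4° → -68.4°, shortest Δλ = 93.0° (east) — does not cross 180°.
Leg 3: -68.4° → +122.8°, shortest Δλ = -168.8° (west) — crosses 180°.
Total crossings: 1.

1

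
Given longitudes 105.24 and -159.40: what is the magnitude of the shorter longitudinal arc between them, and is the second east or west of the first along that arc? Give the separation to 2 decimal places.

95.36° east

Raw difference: -159.40 − 105.24 = -264.64°.
Normalise into (−180°, 180°]: -264.64° + 360° = 95.36°.
Positive ⇒ the second point lies to the east; separation 95.36°.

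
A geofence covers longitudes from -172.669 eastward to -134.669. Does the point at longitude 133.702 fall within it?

No

Band width going east from -172.669° to -134.669°: ((-134.669 − -172.669) mod 360) = 38.000°.
Offset of +133.702° east of the west edge: ((133.702 − -172.669) mod 360) = 306.371°.
306.371° > 38.000° ⇒ outside.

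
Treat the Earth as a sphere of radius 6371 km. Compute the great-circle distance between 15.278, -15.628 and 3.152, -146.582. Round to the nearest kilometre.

14243 km

Δλ = -146.582 − -15.628 = -130.954°.
Δφ = 3.152 − 15.278 = -12.126°.
a = sin²(Δφ/2) + cos φ₁ · cos φ₂ · sin²(Δλ/2) = 0.808422.
c = 2·atan2(√a, √(1−a)) = 2.23552 rad → d = 6371·c ≈ 14242.51 km.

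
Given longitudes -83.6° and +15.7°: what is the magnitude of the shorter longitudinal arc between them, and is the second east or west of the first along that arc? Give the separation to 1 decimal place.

99.3° east

Raw difference: 15.7 − -83.6 = 99.3°.
Normalise into (−180°, 180°]: 99.3° stays 99.3°.
Positive ⇒ the second point lies to the east; separation 99.3°.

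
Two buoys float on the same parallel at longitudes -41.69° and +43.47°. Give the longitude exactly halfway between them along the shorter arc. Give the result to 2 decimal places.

Signed shortest Δλ from -41.69° to +43.47° is +85.16°.
Midpoint longitude = -41.69° + (+85.16°)/2 = -41.69° + 42.58° = +0.89°.

+0.89°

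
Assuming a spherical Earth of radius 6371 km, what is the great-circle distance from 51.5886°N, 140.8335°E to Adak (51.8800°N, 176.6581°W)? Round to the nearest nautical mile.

Δλ = -176.6581 − 140.8335 = -317.4916°; wrapped into (−180°, 180°]: 42.5084°.
Δφ = 51.8800 − 51.5886 = 0.2914°.
a = sin²(Δφ/2) + cos φ₁ · cos φ₂ · sin²(Δλ/2) = 0.050407.
c = 2·atan2(√a, √(1−a)) = 0.45289 rad → d = 6371·c ≈ 2885.38 km ≈ 1557.98 nmi.

1558 nmi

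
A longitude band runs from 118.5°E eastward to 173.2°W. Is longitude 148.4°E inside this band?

Band width going east from +118.5° to -173.2°: ((-173.2 − 118.5) mod 360) = 68.3°.
Offset of +148.4° east of the west edge: ((148.4 − 118.5) mod 360) = 29.9°.
29.9° ≤ 68.3° ⇒ inside.

Yes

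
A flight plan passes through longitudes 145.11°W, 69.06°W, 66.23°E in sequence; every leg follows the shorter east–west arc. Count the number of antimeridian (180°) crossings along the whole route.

0

Leg 1: -145.11° → -69.06°, shortest Δλ = 76.05° (east) — does not cross 180°.
Leg 2: -69.06° → +66.23°, shortest Δλ = 135.29° (east) — does not cross 180°.
Total crossings: 0.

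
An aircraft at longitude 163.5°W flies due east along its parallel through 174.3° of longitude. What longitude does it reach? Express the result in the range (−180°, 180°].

10.8°E

Start at -163.5°; shift +174.3° → +10.8°.
+10.8° already lies in (−180°, 180°].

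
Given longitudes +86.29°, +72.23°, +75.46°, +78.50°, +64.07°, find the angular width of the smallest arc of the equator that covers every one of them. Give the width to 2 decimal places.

22.22°

Sort the longitudes: +64.07°, +72.23°, +75.46°, +78.50°, +86.29°.
Eastward gaps between consecutive values (wrapping around): 8.16°, 3.23°, 3.04°, 7.79°, 337.78°.
Largest gap = 337.78° ⇒ minimal covering band is its complement: 360° − 337.78° = 22.22°.
Band runs from +64.07° eastward to +86.29°.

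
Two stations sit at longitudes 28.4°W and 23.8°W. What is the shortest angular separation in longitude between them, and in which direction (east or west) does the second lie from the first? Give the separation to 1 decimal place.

4.6° east

Raw difference: -23.8 − -28.4 = 4.6°.
Normalise into (−180°, 180°]: 4.6° stays 4.6°.
Positive ⇒ the second point lies to the east; separation 4.6°.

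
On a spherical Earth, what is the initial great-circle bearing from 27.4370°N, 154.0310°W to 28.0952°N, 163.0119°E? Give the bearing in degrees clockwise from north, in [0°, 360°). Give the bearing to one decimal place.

281.3°

Δλ = 163.0119 − -154.0310 = 317.0429°; wrapped into (−180°, 180°]: -42.9571°.
θ = atan2( sin Δλ · cos φ₂ , cos φ₁ · sin φ₂ − sin φ₁ · cos φ₂ · cos Δλ )
  = atan2(-0.60115, 0.12048) = -78.667° → normalised to [0°, 360°): 281.333°.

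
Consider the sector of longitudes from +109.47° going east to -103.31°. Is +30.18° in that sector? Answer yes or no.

Band width going east from +109.47° to -103.31°: ((-103.31 − 109.47) mod 360) = 147.22°.
Offset of +30.18° east of the west edge: ((30.18 − 109.47) mod 360) = 280.71°.
280.71° > 147.22° ⇒ outside.

No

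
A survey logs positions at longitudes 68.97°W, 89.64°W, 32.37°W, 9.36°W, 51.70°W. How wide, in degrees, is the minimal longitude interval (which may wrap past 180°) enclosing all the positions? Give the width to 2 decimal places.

80.28°

Sort the longitudes: -89.64°, -68.97°, -51.70°, -32.37°, -9.36°.
Eastward gaps between consecutive values (wrapping around): 20.67°, 17.27°, 19.33°, 23.01°, 279.72°.
Largest gap = 279.72° ⇒ minimal covering band is its complement: 360° − 279.72° = 80.28°.
Band runs from -89.64° eastward to -9.36°.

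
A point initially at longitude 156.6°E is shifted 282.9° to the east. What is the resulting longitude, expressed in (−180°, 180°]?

79.5°E

Start at +156.6°; shift +282.9° → +439.5°.
+439.5° lies outside (−180°, 180°]; subtract 360° → +79.5°.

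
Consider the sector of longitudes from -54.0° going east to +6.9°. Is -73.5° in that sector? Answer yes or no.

Band width going east from -54.0° to +6.9°: ((6.9 − -54.0) mod 360) = 60.9°.
Offset of -73.5° east of the west edge: ((-73.5 − -54.0) mod 360) = 340.5°.
340.5° > 60.9° ⇒ outside.

No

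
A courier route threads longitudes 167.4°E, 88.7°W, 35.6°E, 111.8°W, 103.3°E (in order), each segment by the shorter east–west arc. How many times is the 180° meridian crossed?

2

Leg 1: +167.4° → -88.7°, shortest Δλ = 103.9° (east) — crosses 180°.
Leg 2: -88.7° → +35.6°, shortest Δλ = 124.3° (east) — does not cross 180°.
Leg 3: +35.6° → -111.8°, shortest Δλ = -147.4° (west) — does not cross 180°.
Leg 4: -111.8° → +103.3°, shortest Δλ = -144.9° (west) — crosses 180°.
Total crossings: 2.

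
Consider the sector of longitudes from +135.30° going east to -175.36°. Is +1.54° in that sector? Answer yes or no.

Band width going east from +135.30° to -175.36°: ((-175.36 − 135.30) mod 360) = 49.34°.
Offset of +1.54° east of the west edge: ((1.54 − 135.30) mod 360) = 226.24°.
226.24° > 49.34° ⇒ outside.

No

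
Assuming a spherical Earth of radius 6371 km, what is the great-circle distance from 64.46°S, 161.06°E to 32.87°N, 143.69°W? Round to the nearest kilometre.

Δλ = -143.69 − 161.06 = -304.75°; wrapped into (−180°, 180°]: 55.25°.
Δφ = 32.87 − -64.46 = 97.33°.
a = sin²(Δφ/2) + cos φ₁ · cos φ₂ · sin²(Δλ/2) = 0.641648.
c = 2·atan2(√a, √(1−a)) = 1.85802 rad → d = 6371·c ≈ 11837.48 km.

11837 km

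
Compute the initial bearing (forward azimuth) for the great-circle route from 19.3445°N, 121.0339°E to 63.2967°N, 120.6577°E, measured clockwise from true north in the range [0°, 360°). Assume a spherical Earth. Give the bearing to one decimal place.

359.8°

Δλ = 120.6577 − 121.0339 = -0.3762°.
θ = atan2( sin Δλ · cos φ₂ , cos φ₁ · sin φ₂ − sin φ₁ · cos φ₂ · cos Δλ )
  = atan2(-0.00295, 0.69406) = -0.244° → normalised to [0°, 360°): 359.756°.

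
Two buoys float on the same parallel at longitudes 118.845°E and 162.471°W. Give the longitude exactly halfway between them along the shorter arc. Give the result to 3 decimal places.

158.187°E

Signed shortest Δλ from +118.845° to -162.471° is +78.684°.
Midpoint longitude = +118.845° + (+78.684°)/2 = +118.845° + 39.342° = +158.187°.
(The naïve average (+118.845 + -162.471)/2 = -21.813° is on the wrong side of the globe.)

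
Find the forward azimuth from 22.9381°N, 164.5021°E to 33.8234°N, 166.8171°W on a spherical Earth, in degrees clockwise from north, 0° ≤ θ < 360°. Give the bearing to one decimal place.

Δλ = -166.8171 − 164.5021 = -331.3192°; wrapped into (−180°, 180°]: 28.6808°.
θ = atan2( sin Δλ · cos φ₂ , cos φ₁ · sin φ₂ − sin φ₁ · cos φ₂ · cos Δλ )
  = atan2(0.39870, 0.22857) = 60.175° → normalised to [0°, 360°): 60.175°.

60.2°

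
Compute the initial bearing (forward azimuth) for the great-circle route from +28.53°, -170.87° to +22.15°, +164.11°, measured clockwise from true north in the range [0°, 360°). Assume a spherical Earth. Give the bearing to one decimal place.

Δλ = 164.11 − -170.87 = 334.98°; wrapped into (−180°, 180°]: -25.02°.
θ = atan2( sin Δλ · cos φ₂ , cos φ₁ · sin φ₂ − sin φ₁ · cos φ₂ · cos Δλ )
  = atan2(-0.39172, -0.06961) = -100.076° → normalised to [0°, 360°): 259.924°.

259.9°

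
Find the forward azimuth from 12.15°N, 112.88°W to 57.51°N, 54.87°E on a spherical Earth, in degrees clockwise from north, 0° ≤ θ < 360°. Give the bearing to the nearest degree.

Δλ = 54.87 − -112.88 = 167.75°.
θ = atan2( sin Δλ · cos φ₂ , cos φ₁ · sin φ₂ − sin φ₁ · cos φ₂ · cos Δλ )
  = atan2(0.11397, 0.93507) = 6.949° → normalised to [0°, 360°): 6.949°.

7°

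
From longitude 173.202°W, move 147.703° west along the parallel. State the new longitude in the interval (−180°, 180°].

39.095°E

Start at -173.202°; shift −147.703° → -320.905°.
-320.905° lies outside (−180°, 180°]; add 360° → +39.095°.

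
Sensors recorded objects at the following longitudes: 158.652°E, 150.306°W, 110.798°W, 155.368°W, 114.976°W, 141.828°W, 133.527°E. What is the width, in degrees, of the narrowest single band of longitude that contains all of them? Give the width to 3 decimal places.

115.675°

Sort the longitudes: -155.368°, -150.306°, -141.828°, -114.976°, -110.798°, +133.527°, +158.652°.
Eastward gaps between consecutive values (wrapping around): 5.062°, 8.478°, 26.852°, 4.178°, 244.325°, 25.125°, 45.980°.
Largest gap = 244.325° ⇒ minimal covering band is its complement: 360° − 244.325° = 115.675°.
Band runs from +133.527° eastward to -110.798°, crossing the antimeridian.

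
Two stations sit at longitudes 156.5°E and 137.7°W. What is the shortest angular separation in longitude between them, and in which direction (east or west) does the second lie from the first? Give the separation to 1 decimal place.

Raw difference: -137.7 − 156.5 = -294.2°.
Normalise into (−180°, 180°]: -294.2° + 360° = 65.8°.
Positive ⇒ the second point lies to the east; separation 65.8°.

65.8° east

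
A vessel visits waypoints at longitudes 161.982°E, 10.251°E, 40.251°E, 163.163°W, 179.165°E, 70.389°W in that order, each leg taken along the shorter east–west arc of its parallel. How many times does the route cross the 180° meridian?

3

Leg 1: +161.982° → +10.251°, shortest Δλ = -151.731° (west) — does not cross 180°.
Leg 2: +10.251° → +40.251°, shortest Δλ = 30.0° (east) — does not cross 180°.
Leg 3: +40.251° → -163.163°, shortest Δλ = 156.586° (east) — crosses 180°.
Leg 4: -163.163° → +179.165°, shortest Δλ = -17.672° (west) — crosses 180°.
Leg 5: +179.165° → -70.389°, shortest Δλ = 110.446° (east) — crosses 180°.
Total crossings: 3.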